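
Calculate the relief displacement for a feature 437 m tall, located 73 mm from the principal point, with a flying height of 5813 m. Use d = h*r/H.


d = h * r / H = 437 * 73 / 5813 = 5.49 mm

5.49 mm


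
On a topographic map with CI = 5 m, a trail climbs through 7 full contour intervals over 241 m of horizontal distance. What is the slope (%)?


elevation change = 7 * 5 = 35 m
slope = 35 / 241 * 100 = 14.5%

14.5%


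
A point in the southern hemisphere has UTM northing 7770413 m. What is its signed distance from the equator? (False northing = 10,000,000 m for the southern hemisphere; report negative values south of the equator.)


For southern: actual = 7770413 - 10000000 = -2229587 m

-2229587 m


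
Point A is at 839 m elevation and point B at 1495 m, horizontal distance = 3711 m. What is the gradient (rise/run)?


gradient = (1495 - 839) / 3711 = 656 / 3711 = 0.1768

0.1768


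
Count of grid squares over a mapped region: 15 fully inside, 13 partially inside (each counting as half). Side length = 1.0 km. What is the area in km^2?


effective squares = 15 + 13 * 0.5 = 21.5
area = 21.5 * 1.0 = 21.5 km^2

21.5 km^2


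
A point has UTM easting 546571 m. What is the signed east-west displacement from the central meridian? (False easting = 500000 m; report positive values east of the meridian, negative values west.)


displacement = 546571 - 500000 = 46571 m

46571 m


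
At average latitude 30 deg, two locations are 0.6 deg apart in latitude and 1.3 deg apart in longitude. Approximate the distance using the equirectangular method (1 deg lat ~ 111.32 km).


dlat_km = 0.6 * 111.32 = 66.792
dlon_km = 1.3 * 111.32 * cos(30) ≈ 125.328
dist = sqrt(66.792^2 + 125.328^2) ≈ 142.0 km

142.0 km


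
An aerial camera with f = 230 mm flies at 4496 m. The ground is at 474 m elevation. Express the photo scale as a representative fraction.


scale = f / (H - h) = 230 mm / 4022 m = 230 / 4022000 = 1:17487

1:17487


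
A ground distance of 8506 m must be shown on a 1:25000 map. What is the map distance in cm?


map_cm = 8506 * 100 / 25000 = 34.024 cm ≈ 34.02 cm

34.02 cm


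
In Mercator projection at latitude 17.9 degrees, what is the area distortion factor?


area_distortion = 1/cos^2(17.9) = 1.104

1.104


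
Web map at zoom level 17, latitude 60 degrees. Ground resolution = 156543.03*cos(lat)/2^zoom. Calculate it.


res = 156543.03 * cos(60) / 2^17 = 156543.03 * 0.5 / 131072 = 0.6 m/pixel

0.6 m/pixel


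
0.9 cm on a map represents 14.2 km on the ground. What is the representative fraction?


ground = 14.2 km = 1420000 cm; RF denominator = ground / map = 1420000 / 0.9 ≈ 1577778; RF = 1:1577778

1:1577778


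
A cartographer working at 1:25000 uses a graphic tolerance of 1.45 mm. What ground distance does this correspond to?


ground = 1.45 mm * 25000 / 1000 = 36.25 m

36.25 m


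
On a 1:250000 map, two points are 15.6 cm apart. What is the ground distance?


ground = 15.6 cm * 250000 / 100 = 39000.0 m = 39.0 km

39.0 km


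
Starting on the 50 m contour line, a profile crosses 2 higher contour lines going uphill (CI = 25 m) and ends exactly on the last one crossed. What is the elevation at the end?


elevation = 50 + 2 * 25 = 100 m

100 m


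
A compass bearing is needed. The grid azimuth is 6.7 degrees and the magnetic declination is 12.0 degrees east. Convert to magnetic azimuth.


magnetic azimuth = grid azimuth - declination (east +ve)
mag_az = 6.7 - 12.0 = 354.7 degrees

354.7 degrees


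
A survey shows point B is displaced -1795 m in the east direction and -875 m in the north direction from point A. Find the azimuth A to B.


az = atan2(-1795, -875) = -116.0 deg
adjusted to 0-360: 244.0 degrees

244.0 degrees


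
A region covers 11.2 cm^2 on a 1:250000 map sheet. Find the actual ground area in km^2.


ground_area = 11.2 * (250000/100)^2 = 70000000.0 m^2 = 70.0 km^2

70.0 km^2


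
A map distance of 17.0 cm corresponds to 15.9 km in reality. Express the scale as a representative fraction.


ground = 15.9 km = 1590000 cm; RF denominator = ground / map = 1590000 / 17.0 ≈ 93529; RF = 1:93529

1:93529


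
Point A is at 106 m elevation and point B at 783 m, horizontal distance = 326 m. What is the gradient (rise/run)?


gradient = (783 - 106) / 326 = 677 / 326 = 2.0767

2.0767


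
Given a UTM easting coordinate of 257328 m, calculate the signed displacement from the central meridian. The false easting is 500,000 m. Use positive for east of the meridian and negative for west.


displacement = 257328 - 500000 = -242672 m

-242672 m


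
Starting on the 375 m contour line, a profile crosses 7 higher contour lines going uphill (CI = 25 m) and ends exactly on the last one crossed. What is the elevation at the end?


elevation = 375 + 7 * 25 = 550 m

550 m


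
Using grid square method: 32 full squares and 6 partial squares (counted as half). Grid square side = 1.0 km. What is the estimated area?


effective squares = 32 + 6 * 0.5 = 35.0
area = 35.0 * 1.0 = 35.0 km^2

35.0 km^2


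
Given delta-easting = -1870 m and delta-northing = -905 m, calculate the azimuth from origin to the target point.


az = atan2(-1870, -905) = -115.8 deg
adjusted to 0-360: 244.2 degrees

244.2 degrees


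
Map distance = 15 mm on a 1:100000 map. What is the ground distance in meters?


ground = 15 mm * 100000 / 1000 = 1500.0 m

1500.0 m


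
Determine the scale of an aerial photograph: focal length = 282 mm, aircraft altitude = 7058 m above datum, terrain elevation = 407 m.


scale = f / (H - h) = 282 mm / 6651 m = 282 / 6651000 = 1:23585

1:23585


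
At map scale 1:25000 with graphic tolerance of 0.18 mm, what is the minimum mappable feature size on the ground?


ground = 0.18 mm * 25000 / 1000 = 4.5 m

4.5 m


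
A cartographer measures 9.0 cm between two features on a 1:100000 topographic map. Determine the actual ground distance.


ground = 9.0 cm * 100000 / 100 = 9000.0 m = 9.0 km

9.0 km


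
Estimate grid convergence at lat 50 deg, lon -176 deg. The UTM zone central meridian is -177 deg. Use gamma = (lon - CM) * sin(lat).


gamma = (-176 - -177) * sin(50) = 1 * 0.766044 = 0.766 degrees

0.766 degrees


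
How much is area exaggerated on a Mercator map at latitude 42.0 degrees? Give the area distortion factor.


area_distortion = 1/cos^2(42.0) = 1.811

1.811


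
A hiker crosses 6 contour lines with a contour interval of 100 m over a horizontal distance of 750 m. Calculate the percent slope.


elevation change = 6 * 100 = 600 m
slope = 600 / 750 * 100 = 80.0%

80.0%


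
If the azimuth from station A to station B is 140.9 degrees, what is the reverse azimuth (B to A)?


back azimuth = (140.9 + 180) mod 360 = 320.9 degrees

320.9 degrees


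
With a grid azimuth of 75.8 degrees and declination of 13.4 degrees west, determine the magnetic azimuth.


magnetic azimuth = grid azimuth - declination (east +ve)
mag_az = 75.8 - -13.4 = 89.2 degrees

89.2 degrees


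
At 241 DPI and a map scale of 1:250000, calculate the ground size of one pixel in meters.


pixel_cm = 2.54 / 241 ≈ 0.010539 cm
ground = pixel_cm * 250000 / 100 = 2.54 * 250000 / (241 * 100) = 635000 / 24100 ≈ 26.35 m

26.35 m


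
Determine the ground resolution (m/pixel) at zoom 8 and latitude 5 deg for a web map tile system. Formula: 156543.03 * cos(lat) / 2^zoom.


res = 156543.03 * cos(5) / 2^8 = 156543.03 * 0.9961947 / 256 = 609.17 m/pixel

609.17 m/pixel


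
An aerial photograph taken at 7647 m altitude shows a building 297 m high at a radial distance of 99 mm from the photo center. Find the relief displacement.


d = h * r / H = 297 * 99 / 7647 = 3.85 mm

3.85 mm


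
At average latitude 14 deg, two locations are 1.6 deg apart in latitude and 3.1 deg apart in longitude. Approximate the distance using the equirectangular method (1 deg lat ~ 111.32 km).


dlat_km = 1.6 * 111.32 = 178.112
dlon_km = 3.1 * 111.32 * cos(14) ≈ 334.841
dist = sqrt(178.112^2 + 334.841^2) ≈ 379.3 km

379.3 km


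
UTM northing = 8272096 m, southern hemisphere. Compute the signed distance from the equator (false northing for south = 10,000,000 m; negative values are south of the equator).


For southern: actual = 8272096 - 10000000 = -1727904 m

-1727904 m


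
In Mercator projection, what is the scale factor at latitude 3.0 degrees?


SF = 1 / cos(3.0) = 1 / 0.99863 = 1.001

1.001


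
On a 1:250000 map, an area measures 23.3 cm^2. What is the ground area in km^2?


ground_area = 23.3 * (250000/100)^2 = 145625000.0 m^2 = 145.625 km^2

145.625 km^2


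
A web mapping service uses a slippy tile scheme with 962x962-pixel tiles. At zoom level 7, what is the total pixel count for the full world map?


tiles per axis = 2^7 = 128
total tiles = 128^2 = 16384
pixels per axis = 128 * 962 = 123136
total pixels = 123136^2 = 15162474496

15162474496 pixels


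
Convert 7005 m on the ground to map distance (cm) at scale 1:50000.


map_cm = 7005 * 100 / 50000 = 14.01 cm

14.01 cm


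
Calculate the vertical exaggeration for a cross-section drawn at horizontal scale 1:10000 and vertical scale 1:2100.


VE = horizontal_scale / vertical_scale = 10000 / 2100 ≈ 4.8

4.8x


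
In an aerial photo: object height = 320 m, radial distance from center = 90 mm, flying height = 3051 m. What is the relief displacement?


d = h * r / H = 320 * 90 / 3051 = 9.44 mm

9.44 mm


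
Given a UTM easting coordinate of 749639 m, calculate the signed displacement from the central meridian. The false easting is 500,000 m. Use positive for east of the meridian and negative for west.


displacement = 749639 - 500000 = 249639 m

249639 m


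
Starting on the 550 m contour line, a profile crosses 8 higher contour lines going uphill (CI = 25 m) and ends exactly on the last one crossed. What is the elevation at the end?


elevation = 550 + 8 * 25 = 750 m

750 m


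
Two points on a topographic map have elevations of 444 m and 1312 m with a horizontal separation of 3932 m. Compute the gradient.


gradient = (1312 - 444) / 3932 = 868 / 3932 = 0.2208

0.2208


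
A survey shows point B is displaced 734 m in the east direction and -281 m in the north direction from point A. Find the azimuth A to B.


az = atan2(734, -281) = 110.9 deg
adjusted to 0-360: 110.9 degrees

110.9 degrees


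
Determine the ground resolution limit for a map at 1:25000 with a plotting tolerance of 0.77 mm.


ground = 0.77 mm * 25000 / 1000 = 19.25 m

19.25 m


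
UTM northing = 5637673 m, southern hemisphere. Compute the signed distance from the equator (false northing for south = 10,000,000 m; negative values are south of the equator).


For southern: actual = 5637673 - 10000000 = -4362327 m

-4362327 m


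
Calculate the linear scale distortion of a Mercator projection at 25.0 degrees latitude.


SF = 1 / cos(25.0) = 1 / 0.906308 = 1.103

1.103


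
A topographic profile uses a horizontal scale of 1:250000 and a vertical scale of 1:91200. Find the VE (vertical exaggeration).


VE = horizontal_scale / vertical_scale = 250000 / 91200 ≈ 2.7

2.7x


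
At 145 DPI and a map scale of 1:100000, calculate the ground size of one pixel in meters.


pixel_cm = 2.54 / 145 ≈ 0.017517 cm
ground = pixel_cm * 100000 / 100 = 2.54 * 100000 / (145 * 100) = 254000 / 14500 ≈ 17.52 m

17.52 m


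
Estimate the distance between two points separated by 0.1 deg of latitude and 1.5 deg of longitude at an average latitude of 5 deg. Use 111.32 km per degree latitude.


dlat_km = 0.1 * 111.32 = 11.132
dlon_km = 1.5 * 111.32 * cos(5) ≈ 166.345
dist = sqrt(11.132^2 + 166.345^2) ≈ 166.7 km

166.7 km


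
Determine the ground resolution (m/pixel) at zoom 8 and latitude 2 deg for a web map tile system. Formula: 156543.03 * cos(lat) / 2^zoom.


res = 156543.03 * cos(2) / 2^8 = 156543.03 * 0.99939083 / 256 = 611.12 m/pixel

611.12 m/pixel


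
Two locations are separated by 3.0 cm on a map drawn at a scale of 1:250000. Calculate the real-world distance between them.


ground = 3.0 cm * 250000 / 100 = 7500.0 m = 7.5 km

7.5 km


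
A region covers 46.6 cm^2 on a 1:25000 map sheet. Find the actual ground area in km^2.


ground_area = 46.6 * (25000/100)^2 = 2912500.0 m^2 = 2.9125 km^2 ≈ 2.913 km^2

2.913 km^2


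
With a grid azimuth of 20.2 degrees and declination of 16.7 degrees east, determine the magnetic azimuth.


magnetic azimuth = grid azimuth - declination (east +ve)
mag_az = 20.2 - 16.7 = 3.5 degrees

3.5 degrees


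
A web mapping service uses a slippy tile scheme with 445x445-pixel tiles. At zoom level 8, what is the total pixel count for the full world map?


tiles per axis = 2^8 = 256
total tiles = 256^2 = 65536
pixels per axis = 256 * 445 = 113920
total pixels = 113920^2 = 12977766400

12977766400 pixels


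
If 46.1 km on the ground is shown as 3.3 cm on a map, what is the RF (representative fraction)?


ground = 46.1 km = 4610000 cm; RF denominator = ground / map = 4610000 / 3.3 ≈ 1396970; RF = 1:1396970

1:1396970


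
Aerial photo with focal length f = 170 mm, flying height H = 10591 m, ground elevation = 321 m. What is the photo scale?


scale = f / (H - h) = 170 mm / 10270 m = 170 / 10270000 = 1:60412

1:60412


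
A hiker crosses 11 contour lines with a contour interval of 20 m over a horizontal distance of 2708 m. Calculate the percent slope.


elevation change = 11 * 20 = 220 m
slope = 220 / 2708 * 100 = 8.1%

8.1%


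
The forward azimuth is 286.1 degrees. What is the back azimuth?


back azimuth = (286.1 + 180) mod 360 = 106.1 degrees

106.1 degrees


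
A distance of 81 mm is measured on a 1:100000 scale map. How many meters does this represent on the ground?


ground = 81 mm * 100000 / 1000 = 8100.0 m

8100.0 m


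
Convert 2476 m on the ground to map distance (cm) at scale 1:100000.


map_cm = 2476 * 100 / 100000 = 2.476 cm ≈ 2.48 cm

2.48 cm


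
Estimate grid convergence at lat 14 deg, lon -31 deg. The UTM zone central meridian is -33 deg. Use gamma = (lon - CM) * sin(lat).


gamma = (-31 - -33) * sin(14) = 2 * 0.241922 = 0.484 degrees

0.484 degrees


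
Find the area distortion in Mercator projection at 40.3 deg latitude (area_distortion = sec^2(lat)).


area_distortion = 1/cos^2(40.3) = 1.719

1.719


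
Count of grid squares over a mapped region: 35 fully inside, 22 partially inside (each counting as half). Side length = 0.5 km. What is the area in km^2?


effective squares = 35 + 22 * 0.5 = 46.0
area = 46.0 * 0.25 = 11.5 km^2

11.5 km^2


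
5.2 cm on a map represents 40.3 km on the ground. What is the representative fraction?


ground = 40.3 km = 4030000 cm; RF denominator = ground / map = 4030000 / 5.2 = 775000; RF = 1:775000

1:775000


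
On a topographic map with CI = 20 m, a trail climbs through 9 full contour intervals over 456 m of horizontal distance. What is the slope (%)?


elevation change = 9 * 20 = 180 m
slope = 180 / 456 * 100 = 39.5%

39.5%


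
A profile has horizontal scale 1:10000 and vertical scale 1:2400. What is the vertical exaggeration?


VE = horizontal_scale / vertical_scale = 10000 / 2400 ≈ 4.2

4.2x


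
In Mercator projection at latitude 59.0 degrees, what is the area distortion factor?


area_distortion = 1/cos^2(59.0) = 3.77

3.77


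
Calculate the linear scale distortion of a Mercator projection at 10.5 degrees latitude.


SF = 1 / cos(10.5) = 1 / 0.983255 = 1.017

1.017


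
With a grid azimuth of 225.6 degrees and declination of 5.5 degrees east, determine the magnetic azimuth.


magnetic azimuth = grid azimuth - declination (east +ve)
mag_az = 225.6 - 5.5 = 220.1 degrees

220.1 degrees


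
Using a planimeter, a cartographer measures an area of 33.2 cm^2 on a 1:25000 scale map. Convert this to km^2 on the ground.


ground_area = 33.2 * (25000/100)^2 = 2075000.0 m^2 = 2.075 km^2

2.075 km^2


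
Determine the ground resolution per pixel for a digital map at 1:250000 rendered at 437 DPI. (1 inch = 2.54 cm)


pixel_cm = 2.54 / 437 ≈ 0.005812 cm
ground = pixel_cm * 250000 / 100 = 2.54 * 250000 / (437 * 100) = 635000 / 43700 ≈ 14.53 m

14.53 m


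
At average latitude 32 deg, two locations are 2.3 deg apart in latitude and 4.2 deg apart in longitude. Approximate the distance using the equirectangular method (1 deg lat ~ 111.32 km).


dlat_km = 2.3 * 111.32 = 256.036
dlon_km = 4.2 * 111.32 * cos(32) ≈ 396.5
dist = sqrt(256.036^2 + 396.5^2) ≈ 472.0 km

472.0 km


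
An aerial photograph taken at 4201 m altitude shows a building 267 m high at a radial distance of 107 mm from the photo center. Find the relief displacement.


d = h * r / H = 267 * 107 / 4201 = 6.8 mm

6.8 mm


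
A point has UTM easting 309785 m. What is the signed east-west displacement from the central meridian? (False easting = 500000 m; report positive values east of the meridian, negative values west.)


displacement = 309785 - 500000 = -190215 m

-190215 m


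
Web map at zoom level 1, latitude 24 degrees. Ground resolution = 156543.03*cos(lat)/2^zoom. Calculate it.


res = 156543.03 * cos(24) / 2^1 = 156543.03 * 0.91354546 / 2 = 71504.59 m/pixel

71504.59 m/pixel


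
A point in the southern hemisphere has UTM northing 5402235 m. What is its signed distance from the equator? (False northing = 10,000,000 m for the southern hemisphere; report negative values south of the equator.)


For southern: actual = 5402235 - 10000000 = -4597765 m

-4597765 m


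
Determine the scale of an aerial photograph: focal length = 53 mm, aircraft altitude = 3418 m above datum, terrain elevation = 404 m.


scale = f / (H - h) = 53 mm / 3014 m = 53 / 3014000 = 1:56868

1:56868


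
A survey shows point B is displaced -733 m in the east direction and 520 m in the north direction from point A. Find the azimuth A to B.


az = atan2(-733, 520) = -54.6 deg
adjusted to 0-360: 305.4 degrees

305.4 degrees


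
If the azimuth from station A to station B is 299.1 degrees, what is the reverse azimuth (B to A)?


back azimuth = (299.1 + 180) mod 360 = 119.1 degrees

119.1 degrees


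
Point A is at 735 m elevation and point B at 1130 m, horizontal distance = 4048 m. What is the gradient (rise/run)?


gradient = (1130 - 735) / 4048 = 395 / 4048 = 0.0976

0.0976


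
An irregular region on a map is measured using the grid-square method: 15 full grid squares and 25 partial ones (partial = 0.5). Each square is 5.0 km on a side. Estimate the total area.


effective squares = 15 + 25 * 0.5 = 27.5
area = 27.5 * 25.0 = 687.5 km^2

687.5 km^2


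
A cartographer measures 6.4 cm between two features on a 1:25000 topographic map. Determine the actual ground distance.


ground = 6.4 cm * 25000 / 100 = 1600.0 m = 1.6 km

1.6 km


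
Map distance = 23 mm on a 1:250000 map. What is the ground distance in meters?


ground = 23 mm * 250000 / 1000 = 5750.0 m

5750.0 m


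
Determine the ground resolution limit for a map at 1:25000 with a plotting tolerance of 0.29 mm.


ground = 0.29 mm * 25000 / 1000 = 7.25 m

7.25 m


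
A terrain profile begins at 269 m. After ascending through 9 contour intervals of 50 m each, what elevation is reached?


elevation = 269 + 9 * 50 = 719 m

719 m


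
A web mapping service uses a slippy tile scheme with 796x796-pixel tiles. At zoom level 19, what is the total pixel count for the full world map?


tiles per axis = 2^19 = 524288
total tiles = 524288^2 = 274877906944
pixels per axis = 524288 * 796 = 417333248
total pixels = 417333248^2 = 174167039886229504

174167039886229504 pixels


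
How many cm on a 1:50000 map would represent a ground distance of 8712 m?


map_cm = 8712 * 100 / 50000 = 17.424 cm ≈ 17.42 cm

17.42 cm


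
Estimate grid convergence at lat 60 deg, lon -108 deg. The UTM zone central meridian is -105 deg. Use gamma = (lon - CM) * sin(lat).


gamma = (-108 - -105) * sin(60) = -3 * 0.866025 = -2.598 degrees

-2.598 degrees


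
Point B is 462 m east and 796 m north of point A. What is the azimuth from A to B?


az = atan2(462, 796) = 30.1 deg
adjusted to 0-360: 30.1 degrees

30.1 degrees


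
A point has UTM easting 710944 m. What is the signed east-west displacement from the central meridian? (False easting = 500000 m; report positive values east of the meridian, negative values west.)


displacement = 710944 - 500000 = 210944 m

210944 m


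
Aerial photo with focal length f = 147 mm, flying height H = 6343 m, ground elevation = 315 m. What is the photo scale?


scale = f / (H - h) = 147 mm / 6028 m = 147 / 6028000 = 1:41007

1:41007


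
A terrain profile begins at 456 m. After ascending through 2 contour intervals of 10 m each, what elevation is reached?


elevation = 456 + 2 * 10 = 476 m

476 m


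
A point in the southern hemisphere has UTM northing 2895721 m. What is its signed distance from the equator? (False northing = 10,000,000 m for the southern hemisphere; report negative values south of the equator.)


For southern: actual = 2895721 - 10000000 = -7104279 m

-7104279 m


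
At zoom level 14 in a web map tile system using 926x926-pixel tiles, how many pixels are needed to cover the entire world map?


tiles per axis = 2^14 = 16384
total tiles = 16384^2 = 268435456
pixels per axis = 16384 * 926 = 15171584
total pixels = 15171584^2 = 230176961069056

230176961069056 pixels


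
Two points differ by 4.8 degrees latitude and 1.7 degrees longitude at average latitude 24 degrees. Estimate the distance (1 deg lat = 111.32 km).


dlat_km = 4.8 * 111.32 = 534.336
dlon_km = 1.7 * 111.32 * cos(24) ≈ 172.883
dist = sqrt(534.336^2 + 172.883^2) ≈ 561.6 km

561.6 km


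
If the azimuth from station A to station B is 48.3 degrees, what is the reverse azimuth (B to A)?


back azimuth = (48.3 + 180) mod 360 = 228.3 degrees

228.3 degrees


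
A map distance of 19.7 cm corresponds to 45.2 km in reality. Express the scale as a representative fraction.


ground = 45.2 km = 4520000 cm; RF denominator = ground / map = 4520000 / 19.7 ≈ 229442; RF = 1:229442

1:229442


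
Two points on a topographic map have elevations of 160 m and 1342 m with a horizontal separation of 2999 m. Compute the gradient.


gradient = (1342 - 160) / 2999 = 1182 / 2999 = 0.3941

0.3941


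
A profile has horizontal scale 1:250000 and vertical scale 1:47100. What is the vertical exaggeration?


VE = horizontal_scale / vertical_scale = 250000 / 47100 ≈ 5.3

5.3x


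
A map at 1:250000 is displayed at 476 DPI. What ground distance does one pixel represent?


pixel_cm = 2.54 / 476 ≈ 0.005336 cm
ground = pixel_cm * 250000 / 100 = 2.54 * 250000 / (476 * 100) = 635000 / 47600 ≈ 13.34 m

13.34 m


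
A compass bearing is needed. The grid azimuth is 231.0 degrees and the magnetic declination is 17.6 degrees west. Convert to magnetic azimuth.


magnetic azimuth = grid azimuth - declination (east +ve)
mag_az = 231.0 - -17.6 = 248.6 degrees

248.6 degrees


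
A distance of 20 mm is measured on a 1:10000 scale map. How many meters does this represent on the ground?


ground = 20 mm * 10000 / 1000 = 200.0 m

200.0 m


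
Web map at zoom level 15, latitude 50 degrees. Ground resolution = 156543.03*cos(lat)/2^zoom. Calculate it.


res = 156543.03 * cos(50) / 2^15 = 156543.03 * 0.64278761 / 32768 = 3.07 m/pixel

3.07 m/pixel


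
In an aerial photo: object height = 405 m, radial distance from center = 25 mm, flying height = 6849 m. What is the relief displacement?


d = h * r / H = 405 * 25 / 6849 = 1.48 mm

1.48 mm


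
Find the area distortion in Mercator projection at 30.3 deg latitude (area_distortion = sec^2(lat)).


area_distortion = 1/cos^2(30.3) = 1.341

1.341


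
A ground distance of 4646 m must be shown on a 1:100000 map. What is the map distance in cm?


map_cm = 4646 * 100 / 100000 = 4.646 cm ≈ 4.65 cm

4.65 cm


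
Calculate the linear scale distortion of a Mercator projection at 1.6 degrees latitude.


SF = 1 / cos(1.6) = 1 / 0.99961 = 1.0

1.0


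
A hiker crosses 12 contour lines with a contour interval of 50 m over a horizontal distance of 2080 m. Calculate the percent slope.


elevation change = 12 * 50 = 600 m
slope = 600 / 2080 * 100 = 28.8%

28.8%


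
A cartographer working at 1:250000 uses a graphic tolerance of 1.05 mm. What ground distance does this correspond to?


ground = 1.05 mm * 250000 / 1000 = 262.5 m

262.5 m


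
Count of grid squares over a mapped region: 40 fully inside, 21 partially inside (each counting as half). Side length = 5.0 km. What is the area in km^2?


effective squares = 40 + 21 * 0.5 = 50.5
area = 50.5 * 25.0 = 1262.5 km^2

1262.5 km^2


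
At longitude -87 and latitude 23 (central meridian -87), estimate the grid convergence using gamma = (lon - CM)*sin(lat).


gamma = (-87 - -87) * sin(23) = 0 * 0.390731 = 0.0 degrees

0.0 degrees


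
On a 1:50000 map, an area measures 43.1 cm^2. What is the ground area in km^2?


ground_area = 43.1 * (50000/100)^2 = 10775000.0 m^2 = 10.775 km^2

10.775 km^2


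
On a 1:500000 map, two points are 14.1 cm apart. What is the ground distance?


ground = 14.1 cm * 500000 / 100 = 70500.0 m = 70.5 km

70.5 km


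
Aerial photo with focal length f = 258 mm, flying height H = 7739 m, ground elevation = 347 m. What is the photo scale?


scale = f / (H - h) = 258 mm / 7392 m = 258 / 7392000 = 1:28651

1:28651


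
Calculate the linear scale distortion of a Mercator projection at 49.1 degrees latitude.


SF = 1 / cos(49.1) = 1 / 0.654741 = 1.527

1.527


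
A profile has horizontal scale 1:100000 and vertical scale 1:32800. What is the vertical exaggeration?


VE = horizontal_scale / vertical_scale = 100000 / 32800 ≈ 3.0

3.0x


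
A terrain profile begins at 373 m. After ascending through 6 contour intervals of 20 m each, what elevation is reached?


elevation = 373 + 6 * 20 = 493 m

493 m


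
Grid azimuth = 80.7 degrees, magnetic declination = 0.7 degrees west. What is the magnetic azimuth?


magnetic azimuth = grid azimuth - declination (east +ve)
mag_az = 80.7 - -0.7 = 81.4 degrees

81.4 degrees


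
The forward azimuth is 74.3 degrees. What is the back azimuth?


back azimuth = (74.3 + 180) mod 360 = 254.3 degrees

254.3 degrees


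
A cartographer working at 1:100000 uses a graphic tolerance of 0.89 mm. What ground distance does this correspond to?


ground = 0.89 mm * 100000 / 1000 = 89.0 m

89.0 m


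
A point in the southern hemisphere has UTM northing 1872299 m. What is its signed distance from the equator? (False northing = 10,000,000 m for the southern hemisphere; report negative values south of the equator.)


For southern: actual = 1872299 - 10000000 = -8127701 m

-8127701 m


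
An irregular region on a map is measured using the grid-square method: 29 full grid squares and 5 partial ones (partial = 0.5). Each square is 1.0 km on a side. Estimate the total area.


effective squares = 29 + 5 * 0.5 = 31.5
area = 31.5 * 1.0 = 31.5 km^2

31.5 km^2


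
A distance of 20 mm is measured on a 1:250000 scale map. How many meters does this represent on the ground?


ground = 20 mm * 250000 / 1000 = 5000.0 m

5000.0 m


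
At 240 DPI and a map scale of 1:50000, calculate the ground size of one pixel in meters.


pixel_cm = 2.54 / 240 ≈ 0.010583 cm
ground = pixel_cm * 50000 / 100 = 2.54 * 50000 / (240 * 100) = 127000 / 24000 ≈ 5.29 m

5.29 m


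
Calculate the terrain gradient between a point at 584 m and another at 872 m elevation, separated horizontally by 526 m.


gradient = (872 - 584) / 526 = 288 / 526 = 0.5475

0.5475


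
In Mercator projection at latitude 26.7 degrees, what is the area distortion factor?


area_distortion = 1/cos^2(26.7) = 1.253

1.253


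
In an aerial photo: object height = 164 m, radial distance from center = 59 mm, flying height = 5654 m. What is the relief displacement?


d = h * r / H = 164 * 59 / 5654 = 1.71 mm

1.71 mm


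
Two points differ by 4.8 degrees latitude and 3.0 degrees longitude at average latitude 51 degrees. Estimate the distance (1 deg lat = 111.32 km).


dlat_km = 4.8 * 111.32 = 534.336
dlon_km = 3.0 * 111.32 * cos(51) ≈ 210.168
dist = sqrt(534.336^2 + 210.168^2) ≈ 574.2 km

574.2 km


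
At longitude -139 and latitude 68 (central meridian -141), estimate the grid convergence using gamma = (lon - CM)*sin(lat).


gamma = (-139 - -141) * sin(68) = 2 * 0.927184 = 1.854 degrees

1.854 degrees


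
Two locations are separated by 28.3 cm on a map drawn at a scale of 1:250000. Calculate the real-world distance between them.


ground = 28.3 cm * 250000 / 100 = 70750.0 m = 70.75 km

70.75 km


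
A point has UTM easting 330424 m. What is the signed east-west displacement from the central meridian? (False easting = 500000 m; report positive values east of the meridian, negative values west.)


displacement = 330424 - 500000 = -169576 m

-169576 m


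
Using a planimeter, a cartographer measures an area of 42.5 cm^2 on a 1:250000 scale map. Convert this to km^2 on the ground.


ground_area = 42.5 * (250000/100)^2 = 265625000.0 m^2 = 265.625 km^2

265.625 km^2


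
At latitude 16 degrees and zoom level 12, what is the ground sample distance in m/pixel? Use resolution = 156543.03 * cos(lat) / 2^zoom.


res = 156543.03 * cos(16) / 2^12 = 156543.03 * 0.9612617 / 4096 = 36.74 m/pixel

36.74 m/pixel


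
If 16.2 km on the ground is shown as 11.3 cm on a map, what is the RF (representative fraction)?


ground = 16.2 km = 1620000 cm; RF denominator = ground / map = 1620000 / 11.3 ≈ 143363; RF = 1:143363

1:143363


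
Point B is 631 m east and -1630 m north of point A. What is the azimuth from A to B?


az = atan2(631, -1630) = 158.8 deg
adjusted to 0-360: 158.8 degrees

158.8 degrees


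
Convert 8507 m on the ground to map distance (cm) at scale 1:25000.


map_cm = 8507 * 100 / 25000 = 34.028 cm ≈ 34.03 cm

34.03 cm


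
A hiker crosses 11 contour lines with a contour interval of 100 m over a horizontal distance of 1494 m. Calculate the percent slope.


elevation change = 11 * 100 = 1100 m
slope = 1100 / 1494 * 100 = 73.6%

73.6%


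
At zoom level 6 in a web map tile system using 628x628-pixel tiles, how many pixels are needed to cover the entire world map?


tiles per axis = 2^6 = 64
total tiles = 64^2 = 4096
pixels per axis = 64 * 628 = 40192
total pixels = 40192^2 = 1615396864

1615396864 pixels


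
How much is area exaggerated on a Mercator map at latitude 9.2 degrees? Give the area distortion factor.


area_distortion = 1/cos^2(9.2) = 1.026

1.026


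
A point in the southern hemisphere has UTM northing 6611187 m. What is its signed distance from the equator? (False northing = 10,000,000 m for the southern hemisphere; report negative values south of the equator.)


For southern: actual = 6611187 - 10000000 = -3388813 m

-3388813 m


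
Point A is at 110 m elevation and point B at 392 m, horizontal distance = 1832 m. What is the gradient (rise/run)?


gradient = (392 - 110) / 1832 = 282 / 1832 = 0.1539

0.1539


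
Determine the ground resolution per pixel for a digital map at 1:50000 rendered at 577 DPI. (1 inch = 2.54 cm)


pixel_cm = 2.54 / 577 ≈ 0.004402 cm
ground = pixel_cm * 50000 / 100 = 2.54 * 50000 / (577 * 100) = 127000 / 57700 ≈ 2.2 m

2.2 m


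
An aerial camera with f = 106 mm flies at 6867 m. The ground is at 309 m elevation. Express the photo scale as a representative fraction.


scale = f / (H - h) = 106 mm / 6558 m = 106 / 6558000 = 1:61868

1:61868


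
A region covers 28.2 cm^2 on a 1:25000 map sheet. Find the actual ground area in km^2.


ground_area = 28.2 * (25000/100)^2 = 1762500.0 m^2 = 1.7625 km^2 ≈ 1.763 km^2

1.763 km^2


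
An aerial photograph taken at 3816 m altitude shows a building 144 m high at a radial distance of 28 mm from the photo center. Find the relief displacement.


d = h * r / H = 144 * 28 / 3816 = 1.06 mm

1.06 mm


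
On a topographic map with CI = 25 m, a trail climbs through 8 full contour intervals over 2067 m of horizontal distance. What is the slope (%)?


elevation change = 8 * 25 = 200 m
slope = 200 / 2067 * 100 = 9.7%

9.7%


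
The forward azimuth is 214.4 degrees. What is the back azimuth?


back azimuth = (214.4 + 180) mod 360 = 34.4 degrees

34.4 degrees


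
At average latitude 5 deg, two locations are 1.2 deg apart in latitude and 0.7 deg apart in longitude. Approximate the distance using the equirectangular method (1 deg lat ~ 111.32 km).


dlat_km = 1.2 * 111.32 = 133.584
dlon_km = 0.7 * 111.32 * cos(5) ≈ 77.627
dist = sqrt(133.584^2 + 77.627^2) ≈ 154.5 km

154.5 km


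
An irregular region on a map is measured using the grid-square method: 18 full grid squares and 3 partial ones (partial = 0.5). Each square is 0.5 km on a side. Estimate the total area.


effective squares = 18 + 3 * 0.5 = 19.5
area = 19.5 * 0.25 = 4.875 km^2

4.875 km^2


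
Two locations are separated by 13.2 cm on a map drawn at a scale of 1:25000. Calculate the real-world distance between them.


ground = 13.2 cm * 25000 / 100 = 3300.0 m = 3.3 km

3.3 km


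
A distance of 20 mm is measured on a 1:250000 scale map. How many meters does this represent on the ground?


ground = 20 mm * 250000 / 1000 = 5000.0 m

5000.0 m


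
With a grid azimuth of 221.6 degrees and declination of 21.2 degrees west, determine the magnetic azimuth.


magnetic azimuth = grid azimuth - declination (east +ve)
mag_az = 221.6 - -21.2 = 242.8 degrees

242.8 degrees


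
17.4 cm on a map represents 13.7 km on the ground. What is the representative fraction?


ground = 13.7 km = 1370000 cm; RF denominator = ground / map = 1370000 / 17.4 ≈ 78736; RF = 1:78736

1:78736


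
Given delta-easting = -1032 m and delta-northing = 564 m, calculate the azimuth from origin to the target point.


az = atan2(-1032, 564) = -61.3 deg
adjusted to 0-360: 298.7 degrees

298.7 degrees


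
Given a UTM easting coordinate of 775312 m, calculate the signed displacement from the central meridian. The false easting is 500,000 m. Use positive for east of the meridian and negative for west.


displacement = 775312 - 500000 = 275312 m

275312 m


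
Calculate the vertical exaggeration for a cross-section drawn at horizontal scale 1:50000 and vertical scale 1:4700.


VE = horizontal_scale / vertical_scale = 50000 / 4700 ≈ 10.6

10.6x


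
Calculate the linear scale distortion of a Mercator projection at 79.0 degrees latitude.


SF = 1 / cos(79.0) = 1 / 0.190809 = 5.241

5.241


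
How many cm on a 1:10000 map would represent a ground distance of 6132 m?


map_cm = 6132 * 100 / 10000 = 61.32 cm

61.32 cm


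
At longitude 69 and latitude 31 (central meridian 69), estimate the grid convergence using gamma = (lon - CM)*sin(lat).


gamma = (69 - 69) * sin(31) = 0 * 0.515038 = 0.0 degrees

0.0 degrees


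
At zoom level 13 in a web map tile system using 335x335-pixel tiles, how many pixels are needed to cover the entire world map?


tiles per axis = 2^13 = 8192
total tiles = 8192^2 = 67108864
pixels per axis = 8192 * 335 = 2744320
total pixels = 2744320^2 = 7531292262400

7531292262400 pixels


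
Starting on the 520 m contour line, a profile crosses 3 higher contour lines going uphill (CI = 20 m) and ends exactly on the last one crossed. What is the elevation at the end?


elevation = 520 + 3 * 20 = 580 m

580 m


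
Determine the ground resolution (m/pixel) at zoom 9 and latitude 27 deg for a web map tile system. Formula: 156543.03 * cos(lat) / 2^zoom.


res = 156543.03 * cos(27) / 2^9 = 156543.03 * 0.89100652 / 512 = 272.42 m/pixel

272.42 m/pixel


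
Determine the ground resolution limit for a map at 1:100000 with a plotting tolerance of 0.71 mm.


ground = 0.71 mm * 100000 / 1000 = 71.0 m

71.0 m


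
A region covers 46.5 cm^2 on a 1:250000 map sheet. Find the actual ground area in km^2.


ground_area = 46.5 * (250000/100)^2 = 290625000.0 m^2 = 290.625 km^2

290.625 km^2


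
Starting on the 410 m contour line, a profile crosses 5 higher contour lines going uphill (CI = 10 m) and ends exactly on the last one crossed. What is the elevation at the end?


elevation = 410 + 5 * 10 = 460 m

460 m


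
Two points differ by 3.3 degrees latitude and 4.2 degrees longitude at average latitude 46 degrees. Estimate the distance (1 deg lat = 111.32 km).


dlat_km = 3.3 * 111.32 = 367.356
dlon_km = 4.2 * 111.32 * cos(46) ≈ 324.783
dist = sqrt(367.356^2 + 324.783^2) ≈ 490.3 km

490.3 km


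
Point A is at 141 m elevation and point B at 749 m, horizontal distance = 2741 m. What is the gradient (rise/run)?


gradient = (749 - 141) / 2741 = 608 / 2741 = 0.2218

0.2218


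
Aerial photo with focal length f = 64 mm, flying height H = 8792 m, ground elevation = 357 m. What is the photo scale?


scale = f / (H - h) = 64 mm / 8435 m = 64 / 8435000 = 1:131797

1:131797


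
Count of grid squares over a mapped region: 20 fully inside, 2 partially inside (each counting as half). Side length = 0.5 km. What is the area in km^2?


effective squares = 20 + 2 * 0.5 = 21.0
area = 21.0 * 0.25 = 5.25 km^2

5.25 km^2


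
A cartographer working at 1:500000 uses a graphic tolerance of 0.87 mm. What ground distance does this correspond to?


ground = 0.87 mm * 500000 / 1000 = 435.0 m

435.0 m


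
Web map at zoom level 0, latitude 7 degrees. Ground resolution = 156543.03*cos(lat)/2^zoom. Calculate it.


res = 156543.03 * cos(7) / 2^0 = 156543.03 * 0.99254615 / 1 = 155376.18 m/pixel

155376.18 m/pixel


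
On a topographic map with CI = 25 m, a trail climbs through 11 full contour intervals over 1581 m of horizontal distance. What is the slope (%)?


elevation change = 11 * 25 = 275 m
slope = 275 / 1581 * 100 = 17.4%

17.4%


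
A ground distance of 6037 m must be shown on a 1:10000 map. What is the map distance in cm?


map_cm = 6037 * 100 / 10000 = 60.37 cm

60.37 cm


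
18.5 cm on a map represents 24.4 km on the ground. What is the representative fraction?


ground = 24.4 km = 2440000 cm; RF denominator = ground / map = 2440000 / 18.5 ≈ 131892; RF = 1:131892

1:131892


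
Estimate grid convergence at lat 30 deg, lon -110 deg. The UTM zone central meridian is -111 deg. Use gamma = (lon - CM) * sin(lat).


gamma = (-110 - -111) * sin(30) = 1 * 0.5 = 0.5 degrees

0.5 degrees


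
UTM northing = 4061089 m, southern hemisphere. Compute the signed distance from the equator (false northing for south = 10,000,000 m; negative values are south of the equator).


For southern: actual = 4061089 - 10000000 = -5938911 m

-5938911 m


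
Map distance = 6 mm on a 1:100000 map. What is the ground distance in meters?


ground = 6 mm * 100000 / 1000 = 600.0 m

600.0 m


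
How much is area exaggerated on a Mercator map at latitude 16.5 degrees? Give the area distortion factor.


area_distortion = 1/cos^2(16.5) = 1.088

1.088


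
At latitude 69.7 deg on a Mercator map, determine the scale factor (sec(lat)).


SF = 1 / cos(69.7) = 1 / 0.346936 = 2.882

2.882


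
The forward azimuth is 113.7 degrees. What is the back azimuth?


back azimuth = (113.7 + 180) mod 360 = 293.7 degrees

293.7 degrees


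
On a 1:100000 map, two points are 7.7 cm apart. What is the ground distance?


ground = 7.7 cm * 100000 / 100 = 7700.0 m = 7.7 km

7.7 km
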